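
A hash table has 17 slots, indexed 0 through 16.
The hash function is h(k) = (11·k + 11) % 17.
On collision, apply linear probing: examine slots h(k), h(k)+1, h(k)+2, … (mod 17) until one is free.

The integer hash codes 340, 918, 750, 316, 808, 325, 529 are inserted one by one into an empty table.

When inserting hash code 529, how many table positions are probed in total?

340 hashes to 11; slot 11 is free → place at 11.
918 hashes to 11; 11 taken → place at 12.
750 hashes to 16; slot 16 is free → place at 16.
316 hashes to 2; slot 2 is free → place at 2.
808 hashes to 8; slot 8 is free → place at 8.
325 hashes to 16; 16 taken → place at 0.
529 hashes to 16; 16,0 taken → place at 1.
Table: [325, 529, 316, -, -, -, -, -, 808, -, -, 340, 918, -, -, -, 750]

3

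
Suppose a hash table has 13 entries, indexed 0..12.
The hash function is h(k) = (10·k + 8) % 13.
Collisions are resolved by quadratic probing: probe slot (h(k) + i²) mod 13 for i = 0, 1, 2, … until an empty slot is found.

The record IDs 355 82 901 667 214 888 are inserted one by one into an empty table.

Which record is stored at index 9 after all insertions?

355 hashes to 9; slot 9 is free => place at 9.
82 hashes to 9; 9 taken => place at 10.
901 hashes to 9; 9,10 taken => place at 0.
667 hashes to 9; 9,10,0 taken => place at 5.
214 hashes to 3; slot 3 is free => place at 3.
888 hashes to 9; 9,10,0,5 taken => place at 12.
Table: [901, -, -, 214, -, 667, -, -, -, 355, 82, -, 888]

355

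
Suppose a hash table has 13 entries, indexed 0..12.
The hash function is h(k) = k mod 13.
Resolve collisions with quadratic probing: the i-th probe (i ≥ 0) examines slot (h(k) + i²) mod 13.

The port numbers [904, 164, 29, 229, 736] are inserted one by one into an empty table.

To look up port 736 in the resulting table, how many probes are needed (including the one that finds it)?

3

Insert 904: h=7, slot 7 empty => index 7.
Insert 164: h=8, slot 8 empty => index 8.
Insert 29: h=3, slot 3 empty => index 3.
Insert 229: h=8, slot 8 occupied => index 9.
Insert 736: h=8, slots 8,9 occupied => index 12.
Table: [_, _, _, 29, _, _, _, 904, 164, 229, _, _, 736]
Lookup 736: h=8, probe 8,9,12 → found at 12.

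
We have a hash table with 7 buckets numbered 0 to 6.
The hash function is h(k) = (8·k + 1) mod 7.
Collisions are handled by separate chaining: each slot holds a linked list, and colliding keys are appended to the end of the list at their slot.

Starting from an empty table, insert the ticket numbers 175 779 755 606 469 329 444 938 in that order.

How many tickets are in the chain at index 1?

4

Insert 175: h=1, bucket 1 empty -> new chain.
Insert 779: h=3, bucket 3 empty -> new chain.
Insert 755: h=0, bucket 0 empty -> new chain.
Insert 606: h=5, bucket 5 empty -> new chain.
Insert 469: h=1, bucket 1 nonempty -> append to chain.
Insert 329: h=1, bucket 1 nonempty -> append to chain.
Insert 444: h=4, bucket 4 empty -> new chain.
Insert 938: h=1, bucket 1 nonempty -> append to chain.
Final buckets:
0: 755
1: 175 -> 469 -> 329 -> 938
2: .
3: 779
4: 444
5: 606
6: .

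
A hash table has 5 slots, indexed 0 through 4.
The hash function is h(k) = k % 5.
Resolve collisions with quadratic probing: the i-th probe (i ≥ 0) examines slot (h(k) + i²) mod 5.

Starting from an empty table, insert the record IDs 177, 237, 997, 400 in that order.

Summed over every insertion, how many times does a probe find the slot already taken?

3

177 hashes to 2; slot 2 is free -> place at 2.
237 hashes to 2; 2 taken -> place at 3.
997 hashes to 2; 2,3 taken -> place at 1.
400 hashes to 0; slot 0 is free -> place at 0.
Table: [400, 997, 177, 237, ∅]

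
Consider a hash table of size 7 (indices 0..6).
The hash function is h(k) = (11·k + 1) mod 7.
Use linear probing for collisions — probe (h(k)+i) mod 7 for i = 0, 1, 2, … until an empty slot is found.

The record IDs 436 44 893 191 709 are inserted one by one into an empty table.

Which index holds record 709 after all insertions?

6

436: h=2 -> slot 2
44: h=2, probe 2,3 -> slot 3
893: h=3, probe 3,4 -> slot 4
191: h=2, probe 2,3,4,5 -> slot 5
709: h=2, probe 2,3,4,5,6 -> slot 6
Table: [—, —, 436, 44, 893, 191, 709]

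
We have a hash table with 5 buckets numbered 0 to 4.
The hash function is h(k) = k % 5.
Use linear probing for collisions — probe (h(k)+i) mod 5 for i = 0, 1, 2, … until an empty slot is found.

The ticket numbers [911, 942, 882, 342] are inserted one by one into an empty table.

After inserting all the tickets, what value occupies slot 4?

342

911: h=1 -> slot 1
942: h=2 -> slot 2
882: h=2, probe 2,3 -> slot 3
342: h=2, probe 2,3,4 -> slot 4
Table: [—, 911, 942, 882, 342]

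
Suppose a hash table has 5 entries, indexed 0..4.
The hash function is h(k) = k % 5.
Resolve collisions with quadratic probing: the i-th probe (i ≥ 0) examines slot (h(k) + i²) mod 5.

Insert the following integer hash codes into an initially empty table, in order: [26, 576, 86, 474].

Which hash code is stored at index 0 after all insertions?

26: h=1 => slot 1
576: h=1, probe 1,2 => slot 2
86: h=1, probe 1,2,0 => slot 0
474: h=4 => slot 4
Table: [86, 26, 576, ∅, 474]

86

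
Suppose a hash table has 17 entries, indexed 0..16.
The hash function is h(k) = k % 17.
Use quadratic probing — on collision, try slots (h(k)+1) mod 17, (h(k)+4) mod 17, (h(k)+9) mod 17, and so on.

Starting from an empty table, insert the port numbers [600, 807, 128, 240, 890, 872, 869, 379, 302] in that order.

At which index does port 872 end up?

600: h=5 → slot 5
807: h=8 → slot 8
128: h=9 → slot 9
240: h=2 → slot 2
890: h=6 → slot 6
872: h=5, probe 5,6,9,14 → slot 14
869: h=2, probe 2,3 → slot 3
379: h=5, probe 5,6,9,14,4 → slot 4
302: h=13 → slot 13
Table: [∅, ∅, 240, 869, 379, 600, 890, ∅, 807, 128, ∅, ∅, ∅, 302, 872, ∅, ∅]

14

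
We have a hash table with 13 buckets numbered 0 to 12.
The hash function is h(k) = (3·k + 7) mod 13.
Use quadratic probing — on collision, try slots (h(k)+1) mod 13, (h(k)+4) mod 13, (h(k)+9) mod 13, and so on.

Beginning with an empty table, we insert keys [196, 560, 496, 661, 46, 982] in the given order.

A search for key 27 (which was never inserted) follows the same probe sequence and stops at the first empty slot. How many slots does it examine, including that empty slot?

4

196 hashes to 10; slot 10 is free => place at 10.
560 hashes to 10; 10 taken => place at 11.
496 hashes to 0; slot 0 is free => place at 0.
661 hashes to 1; slot 1 is free => place at 1.
46 hashes to 2; slot 2 is free => place at 2.
982 hashes to 2; 2 taken => place at 3.
Table: [496, 661, 46, 982, -, -, -, -, -, -, 196, 560, -]
Lookup 27: h=10, probe 10,11,1,6 → slot 6 empty, not found.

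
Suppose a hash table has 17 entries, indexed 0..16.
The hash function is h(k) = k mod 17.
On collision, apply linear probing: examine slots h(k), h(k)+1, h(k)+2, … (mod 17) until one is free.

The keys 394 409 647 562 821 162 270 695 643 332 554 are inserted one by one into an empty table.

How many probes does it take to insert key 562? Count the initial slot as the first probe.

394 hashes to 3; slot 3 is free => place at 3.
409 hashes to 1; slot 1 is free => place at 1.
647 hashes to 1; 1 taken => place at 2.
562 hashes to 1; 1,2,3 taken => place at 4.
821 hashes to 5; slot 5 is free => place at 5.
162 hashes to 9; slot 9 is free => place at 9.
270 hashes to 15; slot 15 is free => place at 15.
695 hashes to 15; 15 taken => place at 16.
643 hashes to 14; slot 14 is free => place at 14.
332 hashes to 9; 9 taken => place at 10.
554 hashes to 10; 10 taken => place at 11.
Table: [∅, 409, 647, 394, 562, 821, ∅, ∅, ∅, 162, 332, 554, ∅, ∅, 643, 270, 695]

4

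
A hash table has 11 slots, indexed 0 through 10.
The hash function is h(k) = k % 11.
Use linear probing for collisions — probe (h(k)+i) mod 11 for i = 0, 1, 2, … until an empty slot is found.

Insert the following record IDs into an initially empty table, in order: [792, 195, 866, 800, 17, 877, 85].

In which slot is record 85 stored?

Insert 792: h=0, slot 0 empty → index 0.
Insert 195: h=8, slot 8 empty → index 8.
Insert 866: h=8, slot 8 occupied → index 9.
Insert 800: h=8, slots 8,9 occupied → index 10.
Insert 17: h=6, slot 6 empty → index 6.
Insert 877: h=8, slots 8,9,10,0 occupied → index 1.
Insert 85: h=8, slots 8,9,10,0,1 occupied → index 2.
Table: [792, 877, 85, _, _, _, 17, _, 195, 866, 800]

2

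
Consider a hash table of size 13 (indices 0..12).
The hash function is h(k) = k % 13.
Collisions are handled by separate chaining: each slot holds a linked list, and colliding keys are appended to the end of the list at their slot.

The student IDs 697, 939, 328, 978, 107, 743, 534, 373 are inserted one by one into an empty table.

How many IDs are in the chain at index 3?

697 -> bucket 8
939 -> bucket 3
328 -> bucket 3 (collision)
978 -> bucket 3 (collision)
107 -> bucket 3 (collision)
743 -> bucket 2
534 -> bucket 1
373 -> bucket 9
Final buckets:
0: —
1: 534
2: 743
3: 939 -> 328 -> 978 -> 107
4: —
5: —
6: —
7: —
8: 697
9: 373
10: —
11: —
12: —

4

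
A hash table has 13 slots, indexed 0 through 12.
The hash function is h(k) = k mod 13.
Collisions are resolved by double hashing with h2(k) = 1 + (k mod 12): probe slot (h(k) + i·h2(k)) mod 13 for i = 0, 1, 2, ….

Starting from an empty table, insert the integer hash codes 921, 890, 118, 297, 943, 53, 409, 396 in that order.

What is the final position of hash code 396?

9

Insert 921: h=11, slot 11 empty -> index 11.
Insert 890: h=6, slot 6 empty -> index 6.
Insert 118: h=1, slot 1 empty -> index 1.
Insert 297: h=11, h2=10, slot 11 occupied -> index 8.
Insert 943: h=7, slot 7 empty -> index 7.
Insert 53: h=1, h2=6, slots 1,7 occupied -> index 0.
Insert 409: h=6, h2=2, slots 6,8 occupied -> index 10.
Insert 396: h=6, h2=1, slots 6,7,8 occupied -> index 9.
Table: [53, 118, -, -, -, -, 890, 943, 297, 396, 409, 921, -]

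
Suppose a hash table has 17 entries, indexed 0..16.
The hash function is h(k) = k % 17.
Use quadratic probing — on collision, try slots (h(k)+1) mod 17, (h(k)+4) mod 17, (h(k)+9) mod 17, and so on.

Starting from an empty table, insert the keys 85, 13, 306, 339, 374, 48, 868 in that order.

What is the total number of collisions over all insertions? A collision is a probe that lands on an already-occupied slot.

4

85: h=0 → slot 0
13: h=13 → slot 13
306: h=0, probe 0,1 → slot 1
339: h=16 → slot 16
374: h=0, probe 0,1,4 → slot 4
48: h=14 → slot 14
868: h=1, probe 1,2 → slot 2
Table: [85, 306, 868, _, 374, _, _, _, _, _, _, _, _, 13, 48, _, 339]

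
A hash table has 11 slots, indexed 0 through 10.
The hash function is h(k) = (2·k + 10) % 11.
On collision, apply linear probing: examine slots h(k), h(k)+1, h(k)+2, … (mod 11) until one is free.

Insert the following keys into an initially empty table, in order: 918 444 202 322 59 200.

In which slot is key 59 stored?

10

918 hashes to 9; slot 9 is free → place at 9.
444 hashes to 7; slot 7 is free → place at 7.
202 hashes to 7; 7 taken → place at 8.
322 hashes to 5; slot 5 is free → place at 5.
59 hashes to 7; 7,8,9 taken → place at 10.
200 hashes to 3; slot 3 is free → place at 3.
Table: [_, _, _, 200, _, 322, _, 444, 202, 918, 59]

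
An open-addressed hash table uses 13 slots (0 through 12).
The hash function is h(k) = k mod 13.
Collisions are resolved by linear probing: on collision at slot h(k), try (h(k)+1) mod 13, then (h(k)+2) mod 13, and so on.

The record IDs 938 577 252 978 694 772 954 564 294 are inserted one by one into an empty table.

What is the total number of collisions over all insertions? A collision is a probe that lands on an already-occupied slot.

18

938 hashes to 2; slot 2 is free → place at 2.
577 hashes to 5; slot 5 is free → place at 5.
252 hashes to 5; 5 taken → place at 6.
978 hashes to 3; slot 3 is free → place at 3.
694 hashes to 5; 5,6 taken → place at 7.
772 hashes to 5; 5,6,7 taken → place at 8.
954 hashes to 5; 5,6,7,8 taken → place at 9.
564 hashes to 5; 5,6,7,8,9 taken → place at 10.
294 hashes to 8; 8,9,10 taken → place at 11.
Table: [., ., 938, 978, ., 577, 252, 694, 772, 954, 564, 294, .]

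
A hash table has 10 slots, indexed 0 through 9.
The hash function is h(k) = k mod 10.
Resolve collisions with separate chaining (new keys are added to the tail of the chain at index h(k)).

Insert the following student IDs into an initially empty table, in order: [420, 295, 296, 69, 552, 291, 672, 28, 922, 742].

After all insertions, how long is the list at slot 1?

Insert 420: h=0, bucket 0 empty → new chain.
Insert 295: h=5, bucket 5 empty → new chain.
Insert 296: h=6, bucket 6 empty → new chain.
Insert 69: h=9, bucket 9 empty → new chain.
Insert 552: h=2, bucket 2 empty → new chain.
Insert 291: h=1, bucket 1 empty → new chain.
Insert 672: h=2, bucket 2 nonempty → append to chain.
Insert 28: h=8, bucket 8 empty → new chain.
Insert 922: h=2, bucket 2 nonempty → append to chain.
Insert 742: h=2, bucket 2 nonempty → append to chain.
Final buckets:
0: 420
1: 291
2: 552 -> 672 -> 922 -> 742
3: —
4: —
5: 295
6: 296
7: —
8: 28
9: 69

1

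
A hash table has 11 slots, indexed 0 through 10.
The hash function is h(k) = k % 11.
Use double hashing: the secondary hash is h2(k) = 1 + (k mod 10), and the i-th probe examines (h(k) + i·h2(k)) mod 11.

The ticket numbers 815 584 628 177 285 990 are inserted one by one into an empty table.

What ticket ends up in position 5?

815 hashes to 1; slot 1 is free → place at 1.
584 hashes to 1, h2=5; 1 taken → place at 6.
628 hashes to 1, h2=9; 1 taken → place at 10.
177 hashes to 1, h2=8; 1 taken → place at 9.
285 hashes to 10, h2=6; 10 taken → place at 5.
990 hashes to 0; slot 0 is free → place at 0.
Table: [990, 815, ., ., ., 285, 584, ., ., 177, 628]

285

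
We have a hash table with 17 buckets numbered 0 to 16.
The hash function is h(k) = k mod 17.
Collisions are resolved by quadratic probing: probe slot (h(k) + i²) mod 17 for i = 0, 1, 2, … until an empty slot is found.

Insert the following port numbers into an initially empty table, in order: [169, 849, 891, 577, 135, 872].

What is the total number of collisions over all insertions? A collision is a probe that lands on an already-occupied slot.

6

169: h=16 -> slot 16
849: h=16, probe 16,0 -> slot 0
891: h=7 -> slot 7
577: h=16, probe 16,0,3 -> slot 3
135: h=16, probe 16,0,3,8 -> slot 8
872: h=5 -> slot 5
Table: [849, -, -, 577, -, 872, -, 891, 135, -, -, -, -, -, -, -, 169]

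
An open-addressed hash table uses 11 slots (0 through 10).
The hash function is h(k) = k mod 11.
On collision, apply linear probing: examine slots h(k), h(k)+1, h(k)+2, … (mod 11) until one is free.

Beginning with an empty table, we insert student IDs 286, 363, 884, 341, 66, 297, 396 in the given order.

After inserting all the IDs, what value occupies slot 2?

341

286: h=0 → slot 0
363: h=0, probe 0,1 → slot 1
884: h=4 → slot 4
341: h=0, probe 0,1,2 → slot 2
66: h=0, probe 0,1,2,3 → slot 3
297: h=0, probe 0,1,2,3,4,5 → slot 5
396: h=0, probe 0,1,2,3,4,5,6 → slot 6
Table: [286, 363, 341, 66, 884, 297, 396, ∅, ∅, ∅, ∅]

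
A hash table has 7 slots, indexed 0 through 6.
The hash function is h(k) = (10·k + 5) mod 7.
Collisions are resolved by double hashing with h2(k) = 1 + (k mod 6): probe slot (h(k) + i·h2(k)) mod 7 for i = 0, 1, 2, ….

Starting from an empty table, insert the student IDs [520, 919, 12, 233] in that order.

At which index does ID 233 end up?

3

520: h=4 -> slot 4
919: h=4, h2=2, probe 4,6 -> slot 6
12: h=6, h2=1, probe 6,0 -> slot 0
233: h=4, h2=6, probe 4,3 -> slot 3
Table: [12, -, -, 233, 520, -, 919]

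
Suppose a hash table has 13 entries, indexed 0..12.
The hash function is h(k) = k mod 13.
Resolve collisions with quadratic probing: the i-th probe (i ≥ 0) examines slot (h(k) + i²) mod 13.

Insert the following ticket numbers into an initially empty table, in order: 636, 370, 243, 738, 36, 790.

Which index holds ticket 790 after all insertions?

636: h=12 -> slot 12
370: h=6 -> slot 6
243: h=9 -> slot 9
738: h=10 -> slot 10
36: h=10, probe 10,11 -> slot 11
790: h=10, probe 10,11,1 -> slot 1
Table: [., 790, ., ., ., ., 370, ., ., 243, 738, 36, 636]

1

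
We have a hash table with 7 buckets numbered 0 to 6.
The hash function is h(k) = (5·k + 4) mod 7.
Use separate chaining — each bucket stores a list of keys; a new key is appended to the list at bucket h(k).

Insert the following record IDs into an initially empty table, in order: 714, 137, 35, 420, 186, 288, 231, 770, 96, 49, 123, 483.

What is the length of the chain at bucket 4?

Insert 714: h=4, bucket 4 empty → new chain.
Insert 137: h=3, bucket 3 empty → new chain.
Insert 35: h=4, bucket 4 nonempty → append to chain.
Insert 420: h=4, bucket 4 nonempty → append to chain.
Insert 186: h=3, bucket 3 nonempty → append to chain.
Insert 288: h=2, bucket 2 empty → new chain.
Insert 231: h=4, bucket 4 nonempty → append to chain.
Insert 770: h=4, bucket 4 nonempty → append to chain.
Insert 96: h=1, bucket 1 empty → new chain.
Insert 49: h=4, bucket 4 nonempty → append to chain.
Insert 123: h=3, bucket 3 nonempty → append to chain.
Insert 483: h=4, bucket 4 nonempty → append to chain.
Final buckets:
0: -
1: 96
2: 288
3: 137 -> 186 -> 123
4: 714 -> 35 -> 420 -> 231 -> 770 -> 49 -> 483
5: -
6: -

7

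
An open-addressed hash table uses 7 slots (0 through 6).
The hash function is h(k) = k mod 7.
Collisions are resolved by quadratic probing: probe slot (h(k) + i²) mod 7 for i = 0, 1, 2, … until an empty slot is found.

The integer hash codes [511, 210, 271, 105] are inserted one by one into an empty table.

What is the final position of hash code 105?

4

511 hashes to 0; slot 0 is free => place at 0.
210 hashes to 0; 0 taken => place at 1.
271 hashes to 5; slot 5 is free => place at 5.
105 hashes to 0; 0,1 taken => place at 4.
Table: [511, 210, ∅, ∅, 105, 271, ∅]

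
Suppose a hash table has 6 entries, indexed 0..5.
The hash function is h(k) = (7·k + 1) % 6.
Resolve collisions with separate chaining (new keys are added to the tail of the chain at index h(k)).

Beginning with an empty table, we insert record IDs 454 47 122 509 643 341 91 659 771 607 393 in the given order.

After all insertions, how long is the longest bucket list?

454 → bucket 5
47 → bucket 0
122 → bucket 3
509 → bucket 0 (collision)
643 → bucket 2
341 → bucket 0 (collision)
91 → bucket 2 (collision)
659 → bucket 0 (collision)
771 → bucket 4
607 → bucket 2 (collision)
393 → bucket 4 (collision)
Final buckets:
0: 47 -> 509 -> 341 -> 659
1: _
2: 643 -> 91 -> 607
3: 122
4: 771 -> 393
5: 454

4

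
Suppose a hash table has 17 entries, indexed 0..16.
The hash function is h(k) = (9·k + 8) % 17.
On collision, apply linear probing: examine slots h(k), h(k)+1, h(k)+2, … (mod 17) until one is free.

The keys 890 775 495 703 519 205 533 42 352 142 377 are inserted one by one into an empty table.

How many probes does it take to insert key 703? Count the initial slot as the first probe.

2

890: h=11 → slot 11
775: h=13 → slot 13
495: h=9 → slot 9
703: h=11, probe 11,12 → slot 12
519: h=4 → slot 4
205: h=0 → slot 0
533: h=11, probe 11,12,13,14 → slot 14
42: h=12, probe 12,13,14,15 → slot 15
352: h=14, probe 14,15,16 → slot 16
142: h=11, probe 11,12,13,14,15,16,0,1 → slot 1
377: h=1, probe 1,2 → slot 2
Table: [205, 142, 377, _, 519, _, _, _, _, 495, _, 890, 703, 775, 533, 42, 352]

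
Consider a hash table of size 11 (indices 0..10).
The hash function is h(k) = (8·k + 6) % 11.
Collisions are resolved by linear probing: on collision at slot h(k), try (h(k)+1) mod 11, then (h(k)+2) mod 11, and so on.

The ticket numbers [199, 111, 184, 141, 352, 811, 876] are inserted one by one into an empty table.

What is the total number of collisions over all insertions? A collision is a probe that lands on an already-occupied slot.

6

Insert 199: h=3, slot 3 empty -> index 3.
Insert 111: h=3, slot 3 occupied -> index 4.
Insert 184: h=4, slot 4 occupied -> index 5.
Insert 141: h=1, slot 1 empty -> index 1.
Insert 352: h=6, slot 6 empty -> index 6.
Insert 811: h=4, slots 4,5,6 occupied -> index 7.
Insert 876: h=7, slot 7 occupied -> index 8.
Table: [_, 141, _, 199, 111, 184, 352, 811, 876, _, _]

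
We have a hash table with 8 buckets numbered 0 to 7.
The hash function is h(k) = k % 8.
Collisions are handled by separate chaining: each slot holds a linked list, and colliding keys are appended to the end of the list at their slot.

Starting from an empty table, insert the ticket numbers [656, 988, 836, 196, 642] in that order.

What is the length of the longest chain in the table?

Insert 656: h=0, bucket 0 empty -> new chain.
Insert 988: h=4, bucket 4 empty -> new chain.
Insert 836: h=4, bucket 4 nonempty -> append to chain.
Insert 196: h=4, bucket 4 nonempty -> append to chain.
Insert 642: h=2, bucket 2 empty -> new chain.
Final buckets:
0: 656
1: _
2: 642
3: _
4: 988 -> 836 -> 196
5: _
6: _
7: _

3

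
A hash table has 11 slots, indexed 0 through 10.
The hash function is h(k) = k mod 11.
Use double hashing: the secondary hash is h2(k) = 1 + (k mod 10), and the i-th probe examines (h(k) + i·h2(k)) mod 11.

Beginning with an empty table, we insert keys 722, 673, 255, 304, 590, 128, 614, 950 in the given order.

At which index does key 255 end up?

Insert 722: h=7, slot 7 empty -> index 7.
Insert 673: h=2, slot 2 empty -> index 2.
Insert 255: h=2, h2=6, slot 2 occupied -> index 8.
Insert 304: h=7, h2=5, slot 7 occupied -> index 1.
Insert 590: h=7, h2=1, slots 7,8 occupied -> index 9.
Insert 128: h=7, h2=9, slot 7 occupied -> index 5.
Insert 614: h=9, h2=5, slot 9 occupied -> index 3.
Insert 950: h=4, slot 4 empty -> index 4.
Table: [., 304, 673, 614, 950, 128, ., 722, 255, 590, .]

8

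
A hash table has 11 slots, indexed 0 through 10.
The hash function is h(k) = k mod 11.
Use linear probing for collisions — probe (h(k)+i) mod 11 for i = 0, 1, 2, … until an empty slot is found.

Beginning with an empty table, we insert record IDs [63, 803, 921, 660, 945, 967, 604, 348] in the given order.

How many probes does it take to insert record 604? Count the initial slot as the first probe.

5

63: h=8 => slot 8
803: h=0 => slot 0
921: h=8, probe 8,9 => slot 9
660: h=0, probe 0,1 => slot 1
945: h=10 => slot 10
967: h=10, probe 10,0,1,2 => slot 2
604: h=10, probe 10,0,1,2,3 => slot 3
348: h=7 => slot 7
Table: [803, 660, 967, 604, -, -, -, 348, 63, 921, 945]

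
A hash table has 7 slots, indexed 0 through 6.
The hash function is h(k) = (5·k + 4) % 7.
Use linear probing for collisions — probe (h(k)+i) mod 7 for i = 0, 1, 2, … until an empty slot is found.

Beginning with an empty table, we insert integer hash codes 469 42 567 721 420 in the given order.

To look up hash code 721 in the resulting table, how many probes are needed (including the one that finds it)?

4

469: h=4 -> slot 4
42: h=4, probe 4,5 -> slot 5
567: h=4, probe 4,5,6 -> slot 6
721: h=4, probe 4,5,6,0 -> slot 0
420: h=4, probe 4,5,6,0,1 -> slot 1
Table: [721, 420, ∅, ∅, 469, 42, 567]
Lookup 721: h=4, probe 4,5,6,0 → found at 0.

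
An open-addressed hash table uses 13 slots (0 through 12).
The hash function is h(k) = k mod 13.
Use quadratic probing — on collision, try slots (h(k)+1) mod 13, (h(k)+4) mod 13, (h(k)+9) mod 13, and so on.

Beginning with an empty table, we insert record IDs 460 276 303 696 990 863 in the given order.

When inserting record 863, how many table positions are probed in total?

460 hashes to 5; slot 5 is free → place at 5.
276 hashes to 3; slot 3 is free → place at 3.
303 hashes to 4; slot 4 is free → place at 4.
696 hashes to 7; slot 7 is free → place at 7.
990 hashes to 2; slot 2 is free → place at 2.
863 hashes to 5; 5 taken → place at 6.
Table: [∅, ∅, 990, 276, 303, 460, 863, 696, ∅, ∅, ∅, ∅, ∅]

2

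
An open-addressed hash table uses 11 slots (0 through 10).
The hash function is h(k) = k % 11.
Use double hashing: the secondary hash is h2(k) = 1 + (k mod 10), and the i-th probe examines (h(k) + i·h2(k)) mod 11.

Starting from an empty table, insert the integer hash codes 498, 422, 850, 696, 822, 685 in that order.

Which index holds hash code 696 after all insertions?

Insert 498: h=3, slot 3 empty -> index 3.
Insert 422: h=4, slot 4 empty -> index 4.
Insert 850: h=3, h2=1, slots 3,4 occupied -> index 5.
Insert 696: h=3, h2=7, slot 3 occupied -> index 10.
Insert 822: h=8, slot 8 empty -> index 8.
Insert 685: h=3, h2=6, slot 3 occupied -> index 9.
Table: [., ., ., 498, 422, 850, ., ., 822, 685, 696]

10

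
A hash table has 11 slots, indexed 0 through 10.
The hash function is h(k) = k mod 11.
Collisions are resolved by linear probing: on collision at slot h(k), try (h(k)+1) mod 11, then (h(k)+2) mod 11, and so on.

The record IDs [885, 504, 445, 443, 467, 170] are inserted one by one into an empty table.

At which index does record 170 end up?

Insert 885: h=5, slot 5 empty -> index 5.
Insert 504: h=9, slot 9 empty -> index 9.
Insert 445: h=5, slot 5 occupied -> index 6.
Insert 443: h=3, slot 3 empty -> index 3.
Insert 467: h=5, slots 5,6 occupied -> index 7.
Insert 170: h=5, slots 5,6,7 occupied -> index 8.
Table: [-, -, -, 443, -, 885, 445, 467, 170, 504, -]

8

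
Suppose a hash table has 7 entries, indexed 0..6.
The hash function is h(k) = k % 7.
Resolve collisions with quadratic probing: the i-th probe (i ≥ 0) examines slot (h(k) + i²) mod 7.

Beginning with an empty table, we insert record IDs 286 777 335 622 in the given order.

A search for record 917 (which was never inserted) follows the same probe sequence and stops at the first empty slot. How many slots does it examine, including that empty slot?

Insert 286: h=6, slot 6 empty => index 6.
Insert 777: h=0, slot 0 empty => index 0.
Insert 335: h=6, slots 6,0 occupied => index 3.
Insert 622: h=6, slots 6,0,3 occupied => index 1.
Table: [777, 622, —, 335, —, —, 286]
Lookup 917: h=0, probe 0,1,4 → slot 4 empty, not found.

3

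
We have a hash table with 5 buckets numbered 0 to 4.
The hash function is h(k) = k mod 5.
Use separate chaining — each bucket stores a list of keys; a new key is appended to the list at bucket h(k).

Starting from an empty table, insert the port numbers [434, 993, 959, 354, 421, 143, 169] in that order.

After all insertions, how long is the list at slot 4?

Insert 434: h=4, bucket 4 empty → new chain.
Insert 993: h=3, bucket 3 empty → new chain.
Insert 959: h=4, bucket 4 nonempty → append to chain.
Insert 354: h=4, bucket 4 nonempty → append to chain.
Insert 421: h=1, bucket 1 empty → new chain.
Insert 143: h=3, bucket 3 nonempty → append to chain.
Insert 169: h=4, bucket 4 nonempty → append to chain.
Final buckets:
0: -
1: 421
2: -
3: 993 -> 143
4: 434 -> 959 -> 354 -> 169

4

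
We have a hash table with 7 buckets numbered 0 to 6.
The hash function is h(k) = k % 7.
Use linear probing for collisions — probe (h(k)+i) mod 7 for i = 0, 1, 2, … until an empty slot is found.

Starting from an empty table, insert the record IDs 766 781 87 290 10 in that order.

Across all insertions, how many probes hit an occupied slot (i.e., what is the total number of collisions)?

9

766 hashes to 3; slot 3 is free => place at 3.
781 hashes to 4; slot 4 is free => place at 4.
87 hashes to 3; 3,4 taken => place at 5.
290 hashes to 3; 3,4,5 taken => place at 6.
10 hashes to 3; 3,4,5,6 taken => place at 0.
Table: [10, ., ., 766, 781, 87, 290]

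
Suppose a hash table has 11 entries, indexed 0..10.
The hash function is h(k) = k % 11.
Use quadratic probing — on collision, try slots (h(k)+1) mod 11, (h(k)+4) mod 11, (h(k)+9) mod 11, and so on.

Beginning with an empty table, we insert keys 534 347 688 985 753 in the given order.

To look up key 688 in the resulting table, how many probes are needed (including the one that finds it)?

534 hashes to 6; slot 6 is free -> place at 6.
347 hashes to 6; 6 taken -> place at 7.
688 hashes to 6; 6,7 taken -> place at 10.
985 hashes to 6; 6,7,10 taken -> place at 4.
753 hashes to 5; slot 5 is free -> place at 5.
Table: [-, -, -, -, 985, 753, 534, 347, -, -, 688]
Lookup 688: h=6, probe 6,7,10 → found at 10.

3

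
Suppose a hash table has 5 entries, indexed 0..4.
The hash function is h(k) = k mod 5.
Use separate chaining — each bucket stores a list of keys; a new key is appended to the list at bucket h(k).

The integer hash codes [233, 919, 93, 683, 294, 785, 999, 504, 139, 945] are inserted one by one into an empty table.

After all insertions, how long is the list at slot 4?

5

Insert 233: h=3, bucket 3 empty -> new chain.
Insert 919: h=4, bucket 4 empty -> new chain.
Insert 93: h=3, bucket 3 nonempty -> append to chain.
Insert 683: h=3, bucket 3 nonempty -> append to chain.
Insert 294: h=4, bucket 4 nonempty -> append to chain.
Insert 785: h=0, bucket 0 empty -> new chain.
Insert 999: h=4, bucket 4 nonempty -> append to chain.
Insert 504: h=4, bucket 4 nonempty -> append to chain.
Insert 139: h=4, bucket 4 nonempty -> append to chain.
Insert 945: h=0, bucket 0 nonempty -> append to chain.
Final buckets:
0: 785 -> 945
1: -
2: -
3: 233 -> 93 -> 683
4: 919 -> 294 -> 999 -> 504 -> 139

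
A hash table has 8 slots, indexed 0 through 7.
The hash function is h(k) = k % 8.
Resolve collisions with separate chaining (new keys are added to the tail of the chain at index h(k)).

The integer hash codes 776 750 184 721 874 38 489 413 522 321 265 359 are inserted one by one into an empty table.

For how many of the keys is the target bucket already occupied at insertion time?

Insert 776: h=0, bucket 0 empty → new chain.
Insert 750: h=6, bucket 6 empty → new chain.
Insert 184: h=0, bucket 0 nonempty → append to chain.
Insert 721: h=1, bucket 1 empty → new chain.
Insert 874: h=2, bucket 2 empty → new chain.
Insert 38: h=6, bucket 6 nonempty → append to chain.
Insert 489: h=1, bucket 1 nonempty → append to chain.
Insert 413: h=5, bucket 5 empty → new chain.
Insert 522: h=2, bucket 2 nonempty → append to chain.
Insert 321: h=1, bucket 1 nonempty → append to chain.
Insert 265: h=1, bucket 1 nonempty → append to chain.
Insert 359: h=7, bucket 7 empty → new chain.
Final buckets:
0: 776 -> 184
1: 721 -> 489 -> 321 -> 265
2: 874 -> 522
3: -
4: -
5: 413
6: 750 -> 38
7: 359

6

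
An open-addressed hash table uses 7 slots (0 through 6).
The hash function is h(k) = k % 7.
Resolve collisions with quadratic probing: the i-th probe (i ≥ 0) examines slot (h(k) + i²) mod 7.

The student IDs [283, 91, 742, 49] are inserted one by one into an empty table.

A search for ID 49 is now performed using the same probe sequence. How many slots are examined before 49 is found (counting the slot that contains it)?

3

Insert 283: h=3, slot 3 empty => index 3.
Insert 91: h=0, slot 0 empty => index 0.
Insert 742: h=0, slot 0 occupied => index 1.
Insert 49: h=0, slots 0,1 occupied => index 4.
Table: [91, 742, _, 283, 49, _, _]
Lookup 49: h=0, probe 0,1,4 → found at 4.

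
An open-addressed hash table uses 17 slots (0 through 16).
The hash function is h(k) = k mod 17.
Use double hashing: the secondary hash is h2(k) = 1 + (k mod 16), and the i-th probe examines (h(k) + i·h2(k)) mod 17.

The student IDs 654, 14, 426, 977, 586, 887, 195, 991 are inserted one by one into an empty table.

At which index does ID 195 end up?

12

Insert 654: h=8, slot 8 empty => index 8.
Insert 14: h=14, slot 14 empty => index 14.
Insert 426: h=1, slot 1 empty => index 1.
Insert 977: h=8, h2=2, slot 8 occupied => index 10.
Insert 586: h=8, h2=11, slot 8 occupied => index 2.
Insert 887: h=3, slot 3 empty => index 3.
Insert 195: h=8, h2=4, slot 8 occupied => index 12.
Insert 991: h=5, slot 5 empty => index 5.
Table: [—, 426, 586, 887, —, 991, —, —, 654, —, 977, —, 195, —, 14, —, —]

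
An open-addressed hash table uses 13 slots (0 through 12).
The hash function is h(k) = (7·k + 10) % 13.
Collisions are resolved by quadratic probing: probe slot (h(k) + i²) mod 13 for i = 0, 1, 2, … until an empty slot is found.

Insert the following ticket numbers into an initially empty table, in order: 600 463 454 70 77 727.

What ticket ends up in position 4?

600: h=11 → slot 11
463: h=1 → slot 1
454: h=3 → slot 3
70: h=6 → slot 6
77: h=3, probe 3,4 → slot 4
727: h=3, probe 3,4,7 → slot 7
Table: [., 463, ., 454, 77, ., 70, 727, ., ., ., 600, .]

77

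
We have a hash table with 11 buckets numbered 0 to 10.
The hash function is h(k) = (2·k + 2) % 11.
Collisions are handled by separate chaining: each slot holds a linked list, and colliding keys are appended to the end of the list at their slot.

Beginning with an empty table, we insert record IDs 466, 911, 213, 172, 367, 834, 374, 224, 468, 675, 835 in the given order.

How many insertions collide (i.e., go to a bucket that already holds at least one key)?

466 -> bucket 10
911 -> bucket 9
213 -> bucket 10 (collision)
172 -> bucket 5
367 -> bucket 10 (collision)
834 -> bucket 9 (collision)
374 -> bucket 2
224 -> bucket 10 (collision)
468 -> bucket 3
675 -> bucket 10 (collision)
835 -> bucket 0
Final buckets:
0: 835
1: —
2: 374
3: 468
4: —
5: 172
6: —
7: —
8: —
9: 911 -> 834
10: 466 -> 213 -> 367 -> 224 -> 675

5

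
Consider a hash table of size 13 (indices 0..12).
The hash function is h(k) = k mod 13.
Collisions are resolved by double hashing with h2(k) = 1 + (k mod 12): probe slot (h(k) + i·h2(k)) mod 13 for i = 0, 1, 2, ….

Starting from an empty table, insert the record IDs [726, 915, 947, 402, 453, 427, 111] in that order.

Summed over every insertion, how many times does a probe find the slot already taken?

3

726 hashes to 11; slot 11 is free → place at 11.
915 hashes to 5; slot 5 is free → place at 5.
947 hashes to 11, h2=12; 11 taken → place at 10.
402 hashes to 12; slot 12 is free → place at 12.
453 hashes to 11, h2=10; 11 taken → place at 8.
427 hashes to 11, h2=8; 11 taken → place at 6.
111 hashes to 7; slot 7 is free → place at 7.
Table: [—, —, —, —, —, 915, 427, 111, 453, —, 947, 726, 402]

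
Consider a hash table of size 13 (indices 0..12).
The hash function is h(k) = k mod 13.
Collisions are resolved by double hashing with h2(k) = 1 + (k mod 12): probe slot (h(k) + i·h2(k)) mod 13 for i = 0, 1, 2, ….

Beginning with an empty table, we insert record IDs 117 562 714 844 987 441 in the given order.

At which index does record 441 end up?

9

Insert 117: h=0, slot 0 empty -> index 0.
Insert 562: h=3, slot 3 empty -> index 3.
Insert 714: h=12, slot 12 empty -> index 12.
Insert 844: h=12, h2=5, slot 12 occupied -> index 4.
Insert 987: h=12, h2=4, slots 12,3 occupied -> index 7.
Insert 441: h=12, h2=10, slot 12 occupied -> index 9.
Table: [117, ., ., 562, 844, ., ., 987, ., 441, ., ., 714]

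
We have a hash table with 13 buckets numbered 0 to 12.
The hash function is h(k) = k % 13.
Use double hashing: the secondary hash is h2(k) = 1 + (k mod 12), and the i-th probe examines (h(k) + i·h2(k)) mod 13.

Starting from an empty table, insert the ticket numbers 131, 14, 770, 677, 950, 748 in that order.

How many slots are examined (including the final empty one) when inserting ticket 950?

4

Insert 131: h=1, slot 1 empty → index 1.
Insert 14: h=1, h2=3, slot 1 occupied → index 4.
Insert 770: h=3, slot 3 empty → index 3.
Insert 677: h=1, h2=6, slot 1 occupied → index 7.
Insert 950: h=1, h2=3, slots 1,4,7 occupied → index 10.
Insert 748: h=7, h2=5, slot 7 occupied → index 12.
Table: [∅, 131, ∅, 770, 14, ∅, ∅, 677, ∅, ∅, 950, ∅, 748]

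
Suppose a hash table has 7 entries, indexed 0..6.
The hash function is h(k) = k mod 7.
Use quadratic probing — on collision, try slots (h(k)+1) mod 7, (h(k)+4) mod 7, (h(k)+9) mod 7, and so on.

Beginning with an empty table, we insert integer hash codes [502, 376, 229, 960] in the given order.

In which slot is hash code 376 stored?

Insert 502: h=5, slot 5 empty → index 5.
Insert 376: h=5, slot 5 occupied → index 6.
Insert 229: h=5, slots 5,6 occupied → index 2.
Insert 960: h=1, slot 1 empty → index 1.
Table: [_, 960, 229, _, _, 502, 376]

6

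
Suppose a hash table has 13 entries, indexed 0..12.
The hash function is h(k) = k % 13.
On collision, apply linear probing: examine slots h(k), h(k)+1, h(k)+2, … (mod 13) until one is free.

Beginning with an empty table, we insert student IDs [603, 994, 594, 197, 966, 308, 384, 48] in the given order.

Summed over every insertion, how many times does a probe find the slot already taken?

3

Insert 603: h=5, slot 5 empty -> index 5.
Insert 994: h=6, slot 6 empty -> index 6.
Insert 594: h=9, slot 9 empty -> index 9.
Insert 197: h=2, slot 2 empty -> index 2.
Insert 966: h=4, slot 4 empty -> index 4.
Insert 308: h=9, slot 9 occupied -> index 10.
Insert 384: h=7, slot 7 empty -> index 7.
Insert 48: h=9, slots 9,10 occupied -> index 11.
Table: [., ., 197, ., 966, 603, 994, 384, ., 594, 308, 48, .]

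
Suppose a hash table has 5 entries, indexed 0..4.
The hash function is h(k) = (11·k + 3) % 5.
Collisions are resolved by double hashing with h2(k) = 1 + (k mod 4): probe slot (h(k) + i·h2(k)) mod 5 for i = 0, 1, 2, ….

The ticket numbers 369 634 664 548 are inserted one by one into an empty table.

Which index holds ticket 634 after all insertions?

0

Insert 369: h=2, slot 2 empty => index 2.
Insert 634: h=2, h2=3, slot 2 occupied => index 0.
Insert 664: h=2, h2=1, slot 2 occupied => index 3.
Insert 548: h=1, slot 1 empty => index 1.
Table: [634, 548, 369, 664, _]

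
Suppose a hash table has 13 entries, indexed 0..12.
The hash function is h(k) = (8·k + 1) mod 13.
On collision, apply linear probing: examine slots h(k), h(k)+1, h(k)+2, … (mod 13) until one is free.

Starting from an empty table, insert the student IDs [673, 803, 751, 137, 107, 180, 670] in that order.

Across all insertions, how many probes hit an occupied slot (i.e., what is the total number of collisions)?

6

Insert 673: h=3, slot 3 empty => index 3.
Insert 803: h=3, slot 3 occupied => index 4.
Insert 751: h=3, slots 3,4 occupied => index 5.
Insert 137: h=5, slot 5 occupied => index 6.
Insert 107: h=12, slot 12 empty => index 12.
Insert 180: h=11, slot 11 empty => index 11.
Insert 670: h=5, slots 5,6 occupied => index 7.
Table: [—, —, —, 673, 803, 751, 137, 670, —, —, —, 180, 107]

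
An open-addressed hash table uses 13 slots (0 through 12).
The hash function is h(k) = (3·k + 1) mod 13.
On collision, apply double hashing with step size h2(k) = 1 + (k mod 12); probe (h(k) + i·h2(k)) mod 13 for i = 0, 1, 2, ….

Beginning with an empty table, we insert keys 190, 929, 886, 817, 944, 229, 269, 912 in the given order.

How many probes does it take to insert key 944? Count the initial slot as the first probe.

3

190 hashes to 12; slot 12 is free -> place at 12.
929 hashes to 6; slot 6 is free -> place at 6.
886 hashes to 7; slot 7 is free -> place at 7.
817 hashes to 8; slot 8 is free -> place at 8.
944 hashes to 12, h2=9; 12,8 taken -> place at 4.
229 hashes to 12, h2=2; 12 taken -> place at 1.
269 hashes to 2; slot 2 is free -> place at 2.
912 hashes to 7, h2=1; 7,8 taken -> place at 9.
Table: [_, 229, 269, _, 944, _, 929, 886, 817, 912, _, _, 190]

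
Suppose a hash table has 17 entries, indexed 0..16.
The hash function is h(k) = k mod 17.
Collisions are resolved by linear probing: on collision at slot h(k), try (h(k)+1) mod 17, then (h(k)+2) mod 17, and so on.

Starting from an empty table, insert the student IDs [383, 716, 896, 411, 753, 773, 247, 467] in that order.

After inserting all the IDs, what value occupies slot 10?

383 hashes to 9; slot 9 is free => place at 9.
716 hashes to 2; slot 2 is free => place at 2.
896 hashes to 12; slot 12 is free => place at 12.
411 hashes to 3; slot 3 is free => place at 3.
753 hashes to 5; slot 5 is free => place at 5.
773 hashes to 8; slot 8 is free => place at 8.
247 hashes to 9; 9 taken => place at 10.
467 hashes to 8; 8,9,10 taken => place at 11.
Table: [—, —, 716, 411, —, 753, —, —, 773, 383, 247, 467, 896, —, —, —, —]

247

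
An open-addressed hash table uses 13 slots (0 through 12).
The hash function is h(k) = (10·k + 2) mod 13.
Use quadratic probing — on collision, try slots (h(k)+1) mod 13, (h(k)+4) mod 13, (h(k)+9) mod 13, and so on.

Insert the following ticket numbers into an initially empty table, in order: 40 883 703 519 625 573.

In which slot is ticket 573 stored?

40 hashes to 12; slot 12 is free → place at 12.
883 hashes to 5; slot 5 is free → place at 5.
703 hashes to 12; 12 taken → place at 0.
519 hashes to 5; 5 taken → place at 6.
625 hashes to 12; 12,0 taken → place at 3.
573 hashes to 12; 12,0,3 taken → place at 8.
Table: [703, ., ., 625, ., 883, 519, ., 573, ., ., ., 40]

8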